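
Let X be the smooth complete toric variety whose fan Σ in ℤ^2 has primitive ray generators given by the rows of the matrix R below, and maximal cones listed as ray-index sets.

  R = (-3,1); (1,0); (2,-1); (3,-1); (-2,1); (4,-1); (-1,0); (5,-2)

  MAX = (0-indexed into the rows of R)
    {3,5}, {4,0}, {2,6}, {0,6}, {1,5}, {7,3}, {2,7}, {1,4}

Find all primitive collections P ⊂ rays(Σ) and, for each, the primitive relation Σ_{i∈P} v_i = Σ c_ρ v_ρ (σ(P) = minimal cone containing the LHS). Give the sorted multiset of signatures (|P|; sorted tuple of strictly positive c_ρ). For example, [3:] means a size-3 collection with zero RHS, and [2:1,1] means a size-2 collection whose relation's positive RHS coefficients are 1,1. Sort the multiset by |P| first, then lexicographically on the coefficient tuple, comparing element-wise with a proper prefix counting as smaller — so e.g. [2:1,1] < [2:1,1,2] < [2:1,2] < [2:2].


20 collections generate NE(X_Σ); each relation:

  P={0,3}:  v_{0} + v_{3} = 0  ⟹  sig = [2:]
  P={1,6}:  v_{1} + v_{6} = 0  ⟹  sig = [2:]
  P={2,4}:  v_{2} + v_{4} = 0  ⟹  sig = [2:]
  P={0,1}:  v_{0} + v_{1} = v_{4}  ⟹  sig = [2:1]
  P={0,2}:  v_{0} + v_{2} = v_{6}  ⟹  sig = [2:1]
  P={0,5}:  v_{0} + v_{5} = v_{1}  ⟹  sig = [2:1]
  P={0,7}:  v_{0} + v_{7} = v_{2}  ⟹  sig = [2:1]
  P={1,2}:  v_{1} + v_{2} = v_{3}  ⟹  sig = [2:1]
  P={1,3}:  v_{1} + v_{3} = v_{5}  ⟹  sig = [2:1]
  P={2,3}:  v_{2} + v_{3} = v_{7}  ⟹  sig = [2:1]
  P={3,4}:  v_{3} + v_{4} = v_{1}  ⟹  sig = [2:1]
  P={3,6}:  v_{3} + v_{6} = v_{2}  ⟹  sig = [2:1]
  P={4,6}:  v_{4} + v_{6} = v_{0}  ⟹  sig = [2:1]
  P={4,7}:  v_{4} + v_{7} = v_{3}  ⟹  sig = [2:1]
  P={5,6}:  v_{5} + v_{6} = v_{3}  ⟹  sig = [2:1]
  P={1,7}:  v_{1} + v_{7} = 2·v_{3}  ⟹  sig = [2:2]
  P={2,5}:  v_{2} + v_{5} = 2·v_{3}  ⟹  sig = [2:2]
  P={4,5}:  v_{4} + v_{5} = 2·v_{1}  ⟹  sig = [2:2]
  P={6,7}:  v_{6} + v_{7} = 2·v_{2}  ⟹  sig = [2:2]
  P={5,7}:  v_{5} + v_{7} = 3·v_{3}  ⟹  sig = [2:3]

Sorted signature multiset PRS(X):
    |P|=2: 20 collections, coeffs (), (), (), (1), (1), (1), (1), (1), (1), (1), (1), (1), (1), (1), (1), (2), (2), (2), (2), (3)


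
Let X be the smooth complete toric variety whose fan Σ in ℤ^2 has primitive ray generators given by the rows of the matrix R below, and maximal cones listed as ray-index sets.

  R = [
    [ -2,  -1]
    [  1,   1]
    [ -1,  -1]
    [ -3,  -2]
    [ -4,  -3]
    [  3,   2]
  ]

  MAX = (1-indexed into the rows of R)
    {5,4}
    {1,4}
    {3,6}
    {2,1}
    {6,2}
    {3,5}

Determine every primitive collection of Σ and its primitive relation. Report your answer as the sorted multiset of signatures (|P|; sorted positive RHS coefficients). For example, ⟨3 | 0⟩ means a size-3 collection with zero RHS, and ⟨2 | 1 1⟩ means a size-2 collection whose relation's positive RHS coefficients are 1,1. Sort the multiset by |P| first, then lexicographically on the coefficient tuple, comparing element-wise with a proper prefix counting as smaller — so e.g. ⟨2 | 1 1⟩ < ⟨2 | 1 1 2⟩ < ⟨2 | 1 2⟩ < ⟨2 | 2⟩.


The 9 primitive collections of Σ (r=6, n=2):

  P = {2,3}:  v_{2} + v_{3} = 0 — sig = ⟨2 | 0⟩
  P = {4,6}:  v_{4} + v_{6} = 0 — sig = ⟨2 | 0⟩
  P = {1,3}:  v_{1} + v_{3} = v_{4} — sig = ⟨2 | 1⟩
  P = {1,6}:  v_{1} + v_{6} = v_{2} — sig = ⟨2 | 1⟩
  P = {2,4}:  v_{2} + v_{4} = v_{1} — sig = ⟨2 | 1⟩
  P = {2,5}:  v_{2} + v_{5} = v_{4} — sig = ⟨2 | 1⟩
  P = {3,4}:  v_{3} + v_{4} = v_{5} — sig = ⟨2 | 1⟩
  P = {5,6}:  v_{5} + v_{6} = v_{3} — sig = ⟨2 | 1⟩
  P = {1,5}:  v_{1} + v_{5} = 2·v_{4} — sig = ⟨2 | 2⟩

Sorted signature multiset PRS(X):
    |P|=2: 9 collections, coeffs (), (), (1), (1), (1), (1), (1), (1), (2)


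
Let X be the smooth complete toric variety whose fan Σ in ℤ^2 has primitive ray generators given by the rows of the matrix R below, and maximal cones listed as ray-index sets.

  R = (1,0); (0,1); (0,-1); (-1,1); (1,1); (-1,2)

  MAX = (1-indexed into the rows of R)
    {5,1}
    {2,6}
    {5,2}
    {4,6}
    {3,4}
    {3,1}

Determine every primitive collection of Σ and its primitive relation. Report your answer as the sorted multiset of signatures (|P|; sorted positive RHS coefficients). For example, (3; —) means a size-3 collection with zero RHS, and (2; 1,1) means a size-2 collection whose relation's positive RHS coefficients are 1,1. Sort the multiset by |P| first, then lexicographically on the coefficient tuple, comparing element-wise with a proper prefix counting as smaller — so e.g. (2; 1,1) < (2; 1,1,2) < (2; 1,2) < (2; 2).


The 9 primitive collections of Σ (r=6, n=2):

  {2,3}:  v_{2} + v_{3} = 0 — sig = (2; —)
  {1,2}:  v_{1} + v_{2} = v_{5} — sig = (2; 1)
  {1,4}:  v_{1} + v_{4} = v_{2} — sig = (2; 1)
  {2,4}:  v_{2} + v_{4} = v_{6} — sig = (2; 1)
  {3,5}:  v_{3} + v_{5} = v_{1} — sig = (2; 1)
  {3,6}:  v_{3} + v_{6} = v_{4} — sig = (2; 1)
  {1,6}:  v_{1} + v_{6} = 2·v_{2} — sig = (2; 2)
  {4,5}:  v_{4} + v_{5} = 2·v_{2} — sig = (2; 2)
  {5,6}:  v_{5} + v_{6} = 3·v_{2} — sig = (2; 3)

Sorted signature multiset PRS(X):
    |P|=2: 9 collections, coeffs (), (1), (1), (1), (1), (1), (2), (2), (3)


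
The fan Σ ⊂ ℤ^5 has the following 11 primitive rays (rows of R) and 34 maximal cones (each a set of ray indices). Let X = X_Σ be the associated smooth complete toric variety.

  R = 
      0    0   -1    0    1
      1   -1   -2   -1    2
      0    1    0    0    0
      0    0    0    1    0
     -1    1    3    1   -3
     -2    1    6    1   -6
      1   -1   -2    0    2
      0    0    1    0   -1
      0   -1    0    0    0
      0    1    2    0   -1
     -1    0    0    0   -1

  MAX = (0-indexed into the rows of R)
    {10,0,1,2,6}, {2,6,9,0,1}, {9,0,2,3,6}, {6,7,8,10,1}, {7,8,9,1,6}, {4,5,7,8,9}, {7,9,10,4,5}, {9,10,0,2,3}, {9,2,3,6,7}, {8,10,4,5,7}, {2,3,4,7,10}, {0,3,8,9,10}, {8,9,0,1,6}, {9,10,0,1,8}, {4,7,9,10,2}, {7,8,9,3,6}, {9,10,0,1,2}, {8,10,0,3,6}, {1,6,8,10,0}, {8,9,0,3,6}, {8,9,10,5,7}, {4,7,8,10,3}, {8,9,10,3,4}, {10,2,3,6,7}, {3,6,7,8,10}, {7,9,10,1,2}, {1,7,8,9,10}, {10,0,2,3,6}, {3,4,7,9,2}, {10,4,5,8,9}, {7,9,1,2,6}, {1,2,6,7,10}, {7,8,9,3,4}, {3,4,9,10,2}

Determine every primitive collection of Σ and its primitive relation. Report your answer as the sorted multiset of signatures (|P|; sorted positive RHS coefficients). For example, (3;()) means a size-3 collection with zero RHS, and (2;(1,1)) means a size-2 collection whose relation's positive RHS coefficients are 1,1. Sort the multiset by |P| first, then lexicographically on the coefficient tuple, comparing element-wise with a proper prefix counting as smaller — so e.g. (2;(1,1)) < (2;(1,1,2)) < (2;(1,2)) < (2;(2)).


Δ(Σ) — 11 vertices, 14 min non-faces:

  {0,7}:  v_{0} + v_{7} = 0  →  sig = (2;())
  {2,8}:  v_{2} + v_{8} = 0  →  sig = (2;())
  {1,3}:  v_{1} + v_{3} = v_{6}  →  sig = (2;(1))
  {1,4}:  v_{1} + v_{4} = v_{7}  →  sig = (2;(1))
  {4,6}:  v_{4} + v_{6} = v_{3} + v_{7}  →  sig = (2;(1,1))
  {0,4}:  v_{0} + v_{4} = v_{3} + v_{9} + v_{10}  →  sig = (2;(1,1,1))
  {5,6}:  v_{5} + v_{6} = v_{4} + v_{7} + v_{8}  →  sig = (2;(1,1,1))
  {0,5}:  v_{0} + v_{5} = v_{4} + v_{8} + v_{9} + v_{10}  →  sig = (2;(1,1,1,1))
  {2,5}:  v_{2} + v_{5} = v_{4} + v_{7} + v_{9} + v_{10}  →  sig = (2;(1,1,1,1))
  {1,5}:  v_{1} + v_{5} = 2·v_{7} + v_{8} + v_{9} + v_{10}  →  sig = (2;(1,1,1,2))
  {3,5}:  v_{3} + v_{5} = 2·v_{4} + v_{8}  →  sig = (2;(1,2))
  {6,9,10}:  v_{6} + v_{9} + v_{10} = 0  →  sig = (3;())
  {3,7,9,10}:  v_{3} + v_{7} + v_{9} + v_{10} = v_{4}  →  sig = (4;(1))
  {4,7,8,9,10}:  v_{4} + v_{7} + v_{8} + v_{9} + v_{10} = v_{5}  →  sig = (5;(1))

so the primitive-relation signature multiset is
    (2;())
    (2;())
    (2;(1))
    (2;(1))
    (2;(1,1))
    (2;(1,1,1))
    (2;(1,1,1))
    (2;(1,1,1,1))
    (2;(1,1,1,1))
    (2;(1,1,1,2))
    (2;(1,2))
    (3;())
    (4;(1))
    (5;(1))


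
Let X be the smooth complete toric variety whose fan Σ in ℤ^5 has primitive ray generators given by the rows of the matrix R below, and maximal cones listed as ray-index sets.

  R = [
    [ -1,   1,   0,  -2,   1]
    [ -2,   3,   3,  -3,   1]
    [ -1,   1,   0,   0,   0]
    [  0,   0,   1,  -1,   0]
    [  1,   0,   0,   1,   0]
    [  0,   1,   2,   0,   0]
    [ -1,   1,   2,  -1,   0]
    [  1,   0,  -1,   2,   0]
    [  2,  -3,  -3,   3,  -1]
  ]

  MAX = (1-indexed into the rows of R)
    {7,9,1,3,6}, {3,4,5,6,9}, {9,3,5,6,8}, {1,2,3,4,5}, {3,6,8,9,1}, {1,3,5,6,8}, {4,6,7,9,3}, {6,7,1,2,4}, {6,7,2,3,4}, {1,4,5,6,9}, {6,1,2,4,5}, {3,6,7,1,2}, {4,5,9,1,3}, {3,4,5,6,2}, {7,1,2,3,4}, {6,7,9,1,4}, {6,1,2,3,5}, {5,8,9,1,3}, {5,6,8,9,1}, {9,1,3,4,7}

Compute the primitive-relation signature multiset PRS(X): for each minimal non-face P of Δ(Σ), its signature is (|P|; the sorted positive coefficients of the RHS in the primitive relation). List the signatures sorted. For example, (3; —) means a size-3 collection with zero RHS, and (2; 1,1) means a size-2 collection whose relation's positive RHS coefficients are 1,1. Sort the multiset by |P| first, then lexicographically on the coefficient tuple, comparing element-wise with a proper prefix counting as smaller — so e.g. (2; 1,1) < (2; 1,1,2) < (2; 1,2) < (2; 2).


Primitive collections (7):

  {2,9}:  v_{2} + v_{9} = 0  ⇒ sig = (2; —)
  {4,8}:  v_{4} + v_{8} = v_{5}  ⇒ sig = (2; 1)
  {5,7}:  v_{5} + v_{7} = v_{6}  ⇒ sig = (2; 1)
  {2,8}:  v_{2} + v_{8} = v_{1} + v_{3} + v_{5} + v_{6}  ⇒ sig = (2; 1,1,1,1)
  {7,8}:  v_{7} + v_{8} = v_{1} + v_{3} + 2·v_{6} + v_{9}  ⇒ sig = (2; 1,1,1,2)
  {1,3,4,6}:  v_{1} + v_{3} + v_{4} + v_{6} = v_{2}  ⇒ sig = (4; 1)
  {1,3,5,6,9}:  v_{1} + v_{3} + v_{5} + v_{6} + v_{9} = v_{8}  ⇒ sig = (5; 1)

so the primitive-relation signature multiset is
[(2; —), (2; 1), (2; 1), (2; 1,1,1,1), (2; 1,1,1,2), (4; 1), (5; 1)]


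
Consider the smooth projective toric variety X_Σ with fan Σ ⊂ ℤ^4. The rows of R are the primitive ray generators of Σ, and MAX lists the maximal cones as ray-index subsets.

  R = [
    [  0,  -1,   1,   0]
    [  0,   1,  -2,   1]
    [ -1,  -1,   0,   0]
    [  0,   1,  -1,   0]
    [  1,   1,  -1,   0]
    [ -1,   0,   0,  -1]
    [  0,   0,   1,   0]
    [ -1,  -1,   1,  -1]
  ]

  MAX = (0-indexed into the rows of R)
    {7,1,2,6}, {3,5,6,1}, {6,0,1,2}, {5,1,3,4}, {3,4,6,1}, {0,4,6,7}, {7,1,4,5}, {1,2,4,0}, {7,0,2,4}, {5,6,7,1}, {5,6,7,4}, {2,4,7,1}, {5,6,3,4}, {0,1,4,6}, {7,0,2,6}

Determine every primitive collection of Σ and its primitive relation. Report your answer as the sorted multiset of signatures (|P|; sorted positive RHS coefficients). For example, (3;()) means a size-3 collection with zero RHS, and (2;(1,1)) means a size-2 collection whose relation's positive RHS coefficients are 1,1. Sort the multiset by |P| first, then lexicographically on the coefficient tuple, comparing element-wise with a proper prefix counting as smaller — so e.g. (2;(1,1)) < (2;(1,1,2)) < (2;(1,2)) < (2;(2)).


The 9 primitive collections of Σ (r=8, n=4):

  • {0,3}:  v_{0} + v_{3} = 0  →  sig = (2;())
  • {0,5}:  v_{0} + v_{5} = v_{7}  →  sig = (2;(1))
  • {3,7}:  v_{3} + v_{7} = v_{5}  →  sig = (2;(1))
  • {2,3}:  v_{2} + v_{3} = v_{1} + v_{7}  →  sig = (2;(1,1))
  • {2,5}:  v_{2} + v_{5} = v_{1} + 2·v_{7}  →  sig = (2;(1,2))
  • {2,4,6}:  v_{2} + v_{4} + v_{6} = 0  →  sig = (3;())
  • {0,1,7}:  v_{0} + v_{1} + v_{7} = v_{2}  →  sig = (3;(1))
  • {1,4,6,7}:  v_{1} + v_{4} + v_{6} + v_{7} = v_{3}  →  sig = (4;(1))
  • {1,4,5,6}:  v_{1} + v_{4} + v_{5} + v_{6} = 2·v_{3}  →  sig = (4;(2))

so the primitive-relation signature multiset is
{ (2;()),  (2;(1)) ×2,  (2;(1,1)),  (2;(1,2)),  (3;()),  (3;(1)),  (4;(1)),  (4;(2)) }


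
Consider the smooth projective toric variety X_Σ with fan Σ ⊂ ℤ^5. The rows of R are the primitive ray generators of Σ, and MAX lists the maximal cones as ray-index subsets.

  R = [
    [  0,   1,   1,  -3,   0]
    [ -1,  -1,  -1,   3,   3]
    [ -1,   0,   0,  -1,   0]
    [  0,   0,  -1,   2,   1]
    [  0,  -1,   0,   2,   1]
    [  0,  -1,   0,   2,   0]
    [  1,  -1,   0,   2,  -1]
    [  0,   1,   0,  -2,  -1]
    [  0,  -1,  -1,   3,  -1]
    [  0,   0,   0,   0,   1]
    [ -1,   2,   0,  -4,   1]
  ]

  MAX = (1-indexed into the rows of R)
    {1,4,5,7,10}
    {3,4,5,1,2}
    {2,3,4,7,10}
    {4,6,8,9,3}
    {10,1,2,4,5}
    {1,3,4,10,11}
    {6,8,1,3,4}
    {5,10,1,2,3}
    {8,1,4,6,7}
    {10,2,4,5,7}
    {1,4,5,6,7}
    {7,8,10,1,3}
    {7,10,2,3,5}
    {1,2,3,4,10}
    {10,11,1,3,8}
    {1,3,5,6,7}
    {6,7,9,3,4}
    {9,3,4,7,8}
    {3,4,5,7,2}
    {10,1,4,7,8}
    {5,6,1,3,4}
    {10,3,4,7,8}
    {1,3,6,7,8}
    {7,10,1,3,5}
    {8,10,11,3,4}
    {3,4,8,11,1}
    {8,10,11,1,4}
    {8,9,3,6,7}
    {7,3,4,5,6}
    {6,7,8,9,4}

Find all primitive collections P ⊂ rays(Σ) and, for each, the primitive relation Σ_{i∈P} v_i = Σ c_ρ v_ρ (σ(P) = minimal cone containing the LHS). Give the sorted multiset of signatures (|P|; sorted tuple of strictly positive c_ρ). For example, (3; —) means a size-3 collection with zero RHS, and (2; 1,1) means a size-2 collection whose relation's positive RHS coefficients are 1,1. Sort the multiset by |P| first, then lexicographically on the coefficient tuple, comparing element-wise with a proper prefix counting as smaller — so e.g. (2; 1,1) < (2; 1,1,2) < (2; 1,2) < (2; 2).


18 minimal non-faces of Δ(Σ) (on 11 rays):

  {5,8}:  v_{5} + v_{8} = 0  ⇒ sig = (2; —)
  {6,10}:  v_{6} + v_{10} = v_{5}  ⇒ sig = (2; 1)
  {1,9}:  v_{1} + v_{9} = v_{6} + v_{8}  ⇒ sig = (2; 1,1)
  {7,11}:  v_{7} + v_{11} = v_{8} + v_{10}  ⇒ sig = (2; 1,1)
  {2,8}:  v_{2} + v_{8} = v_{3} + v_{4} + v_{10}  ⇒ sig = (2; 1,1,1)
  {6,11}:  v_{6} + v_{11} = v_{1} + v_{3} + v_{4}  ⇒ sig = (2; 1,1,1)
  {9,10}:  v_{9} + v_{10} = v_{3} + v_{4} + v_{7}  ⇒ sig = (2; 1,1,1)
  {9,11}:  v_{9} + v_{11} = v_{3} + v_{4} + v_{8}  ⇒ sig = (2; 1,1,1)
  {5,9}:  v_{5} + v_{9} = v_{3} + v_{4} + v_{6} + v_{7}  ⇒ sig = (2; 1,1,1,1)
  {5,11}:  v_{5} + v_{11} = v_{1} + v_{3} + v_{4} + v_{10}  ⇒ sig = (2; 1,1,1,1)
  {2,6}:  v_{2} + v_{6} = v_{3} + v_{4} + 2·v_{5}  ⇒ sig = (2; 1,1,2)
  {2,9}:  v_{2} + v_{9} = 2·v_{3} + 2·v_{4} + v_{5} + v_{7}  ⇒ sig = (2; 1,1,2,2)
  {2,11}:  v_{2} + v_{11} = v_{1} + 2·v_{3} + 2·v_{4} + 2·v_{10}  ⇒ sig = (2; 1,2,2,2)
  {1,2,7}:  v_{1} + v_{2} + v_{7} = v_{5} + v_{10}  ⇒ sig = (3; 1,1)
  {1,3,4,7}:  v_{1} + v_{3} + v_{4} + v_{7} = 0  ⇒ sig = (4; —)
  {3,4,5,10}:  v_{3} + v_{4} + v_{5} + v_{10} = v_{2}  ⇒ sig = (4; 1)
  {1,3,4,8,10}:  v_{1} + v_{3} + v_{4} + v_{8} + v_{10} = v_{11}  ⇒ sig = (5; 1)
  {3,4,6,7,8}:  v_{3} + v_{4} + v_{6} + v_{7} + v_{8} = v_{9}  ⇒ sig = (5; 1)

Sorted signature multiset PRS(X):
[(2; —), (2; 1), (2; 1,1), (2; 1,1), (2; 1,1,1), (2; 1,1,1), (2; 1,1,1), (2; 1,1,1), (2; 1,1,1,1), (2; 1,1,1,1), (2; 1,1,2), (2; 1,1,2,2), (2; 1,2,2,2), (3; 1,1), (4; —), (4; 1), (5; 1), (5; 1)]


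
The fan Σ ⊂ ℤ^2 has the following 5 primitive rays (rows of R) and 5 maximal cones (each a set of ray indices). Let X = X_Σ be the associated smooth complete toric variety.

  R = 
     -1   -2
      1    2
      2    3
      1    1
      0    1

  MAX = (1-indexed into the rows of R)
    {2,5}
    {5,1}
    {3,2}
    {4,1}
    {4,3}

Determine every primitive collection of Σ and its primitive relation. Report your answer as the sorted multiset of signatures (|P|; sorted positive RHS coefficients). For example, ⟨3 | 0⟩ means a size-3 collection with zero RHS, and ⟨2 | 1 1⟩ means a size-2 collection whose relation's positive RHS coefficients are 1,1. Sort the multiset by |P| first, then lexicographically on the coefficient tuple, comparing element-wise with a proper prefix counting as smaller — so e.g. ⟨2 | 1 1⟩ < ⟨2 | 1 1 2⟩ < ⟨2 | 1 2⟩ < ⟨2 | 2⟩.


|primitive collections| = 5. Relations:

  P = {1,2}:  v_{1} + v_{2} = 0  ⇒ sig = ⟨2 | 0⟩
  P = {1,3}:  v_{1} + v_{3} = v_{4}  ⇒ sig = ⟨2 | 1⟩
  P = {2,4}:  v_{2} + v_{4} = v_{3}  ⇒ sig = ⟨2 | 1⟩
  P = {4,5}:  v_{4} + v_{5} = v_{2}  ⇒ sig = ⟨2 | 1⟩
  P = {3,5}:  v_{3} + v_{5} = 2·v_{2}  ⇒ sig = ⟨2 | 2⟩

Signatures (|P|; sorted positive RHS coefficients), sorted:
    ⟨2 | 0⟩
    ⟨2 | 1⟩
    ⟨2 | 1⟩
    ⟨2 | 1⟩
    ⟨2 | 2⟩


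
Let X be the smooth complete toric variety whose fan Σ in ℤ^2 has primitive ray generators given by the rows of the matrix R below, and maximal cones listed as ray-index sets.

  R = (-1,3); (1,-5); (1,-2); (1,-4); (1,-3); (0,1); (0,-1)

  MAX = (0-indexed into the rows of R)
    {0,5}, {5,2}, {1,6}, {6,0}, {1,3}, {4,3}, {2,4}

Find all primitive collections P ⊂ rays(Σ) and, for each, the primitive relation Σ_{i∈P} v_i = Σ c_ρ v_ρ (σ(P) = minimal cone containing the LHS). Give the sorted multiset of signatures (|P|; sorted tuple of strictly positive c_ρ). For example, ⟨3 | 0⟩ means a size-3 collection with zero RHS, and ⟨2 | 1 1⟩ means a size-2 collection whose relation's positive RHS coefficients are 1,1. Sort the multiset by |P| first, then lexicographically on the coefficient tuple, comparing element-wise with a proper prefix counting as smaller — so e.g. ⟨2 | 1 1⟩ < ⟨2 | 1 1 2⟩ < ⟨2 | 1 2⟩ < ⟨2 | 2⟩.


14 collections generate NE(X_Σ); each relation:

  • {0,4}:  v_{0} + v_{4} = 0  ⟹  sig = ⟨2 | 0⟩
  • {5,6}:  v_{5} + v_{6} = 0  ⟹  sig = ⟨2 | 0⟩
  • {0,2}:  v_{0} + v_{2} = v_{5}  ⟹  sig = ⟨2 | 1⟩
  • {0,3}:  v_{0} + v_{3} = v_{6}  ⟹  sig = ⟨2 | 1⟩
  • {1,5}:  v_{1} + v_{5} = v_{3}  ⟹  sig = ⟨2 | 1⟩
  • {2,6}:  v_{2} + v_{6} = v_{4}  ⟹  sig = ⟨2 | 1⟩
  • {3,5}:  v_{3} + v_{5} = v_{4}  ⟹  sig = ⟨2 | 1⟩
  • {3,6}:  v_{3} + v_{6} = v_{1}  ⟹  sig = ⟨2 | 1⟩
  • {4,5}:  v_{4} + v_{5} = v_{2}  ⟹  sig = ⟨2 | 1⟩
  • {4,6}:  v_{4} + v_{6} = v_{3}  ⟹  sig = ⟨2 | 1⟩
  • {1,2}:  v_{1} + v_{2} = v_{3} + v_{4}  ⟹  sig = ⟨2 | 1 1⟩
  • {0,1}:  v_{0} + v_{1} = 2·v_{6}  ⟹  sig = ⟨2 | 2⟩
  • {1,4}:  v_{1} + v_{4} = 2·v_{3}  ⟹  sig = ⟨2 | 2⟩
  • {2,3}:  v_{2} + v_{3} = 2·v_{4}  ⟹  sig = ⟨2 | 2⟩

so the primitive-relation signature multiset is
[⟨2 | 0⟩, ⟨2 | 0⟩, ⟨2 | 1⟩, ⟨2 | 1⟩, ⟨2 | 1⟩, ⟨2 | 1⟩, ⟨2 | 1⟩, ⟨2 | 1⟩, ⟨2 | 1⟩, ⟨2 | 1⟩, ⟨2 | 1 1⟩, ⟨2 | 2⟩, ⟨2 | 2⟩, ⟨2 | 2⟩]


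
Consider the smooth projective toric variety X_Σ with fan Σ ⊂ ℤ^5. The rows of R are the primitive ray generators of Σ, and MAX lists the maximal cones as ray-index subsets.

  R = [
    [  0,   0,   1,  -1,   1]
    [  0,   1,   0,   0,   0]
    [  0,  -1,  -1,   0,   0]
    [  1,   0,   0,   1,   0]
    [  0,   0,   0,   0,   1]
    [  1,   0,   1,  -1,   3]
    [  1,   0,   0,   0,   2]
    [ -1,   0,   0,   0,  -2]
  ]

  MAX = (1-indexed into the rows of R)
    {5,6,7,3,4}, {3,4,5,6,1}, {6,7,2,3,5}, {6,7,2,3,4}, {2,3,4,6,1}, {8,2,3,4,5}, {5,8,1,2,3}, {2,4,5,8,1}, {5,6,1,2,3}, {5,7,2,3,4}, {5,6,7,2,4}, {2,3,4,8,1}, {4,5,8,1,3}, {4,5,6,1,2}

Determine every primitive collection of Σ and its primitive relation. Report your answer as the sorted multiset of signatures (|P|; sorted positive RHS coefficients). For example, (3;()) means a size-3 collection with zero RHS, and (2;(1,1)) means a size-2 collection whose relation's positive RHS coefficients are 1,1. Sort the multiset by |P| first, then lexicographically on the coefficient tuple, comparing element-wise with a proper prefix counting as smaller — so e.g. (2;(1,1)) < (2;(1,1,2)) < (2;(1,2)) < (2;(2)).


Minimal non-faces — 5 found among 8 rays, 14 max cones:

  P={7,8}:  v_{7} + v_{8} = 0  →  sig = (2;())
  P={1,7}:  v_{1} + v_{7} = v_{6}  →  sig = (2;(1))
  P={6,8}:  v_{6} + v_{8} = v_{1}  →  sig = (2;(1))
  P={1,2,3,4,5}:  v_{1} + v_{2} + v_{3} + v_{4} + v_{5} = v_{7}  →  sig = (5;(1))
  P={2,3,4,5,6}:  v_{2} + v_{3} + v_{4} + v_{5} + v_{6} = 2·v_{7}  →  sig = (5;(2))

so the primitive-relation signature multiset is
[(2;()), (2;(1)), (2;(1)), (5;(1)), (5;(2))]


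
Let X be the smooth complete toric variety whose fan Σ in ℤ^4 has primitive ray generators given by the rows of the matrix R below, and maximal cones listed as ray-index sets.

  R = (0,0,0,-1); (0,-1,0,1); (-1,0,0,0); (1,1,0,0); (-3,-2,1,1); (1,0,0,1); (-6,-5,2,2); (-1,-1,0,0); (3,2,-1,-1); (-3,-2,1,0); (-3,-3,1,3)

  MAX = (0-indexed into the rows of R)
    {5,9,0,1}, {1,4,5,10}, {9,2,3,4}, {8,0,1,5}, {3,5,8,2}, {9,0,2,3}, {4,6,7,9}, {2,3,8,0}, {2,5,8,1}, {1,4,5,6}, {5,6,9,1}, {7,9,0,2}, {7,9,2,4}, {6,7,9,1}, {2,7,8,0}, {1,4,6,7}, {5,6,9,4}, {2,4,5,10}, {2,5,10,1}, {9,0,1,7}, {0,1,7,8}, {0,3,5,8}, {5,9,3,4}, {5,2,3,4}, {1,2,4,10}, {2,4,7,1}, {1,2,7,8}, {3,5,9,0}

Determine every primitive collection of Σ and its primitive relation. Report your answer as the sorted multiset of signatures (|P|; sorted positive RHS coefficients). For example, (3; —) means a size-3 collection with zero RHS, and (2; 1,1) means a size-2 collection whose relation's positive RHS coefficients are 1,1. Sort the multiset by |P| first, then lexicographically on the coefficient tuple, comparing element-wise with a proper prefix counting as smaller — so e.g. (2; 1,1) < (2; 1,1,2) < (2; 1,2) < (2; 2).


The 22 primitive collections of Σ (r=11, n=4):

  P = {3,7}:  v_{3} + v_{7} = 0 — sig = (2; —)
  P = {4,8}:  v_{4} + v_{8} = 0 — sig = (2; —)
  P = {0,4}:  v_{0} + v_{4} = v_{9} — sig = (2; 1)
  P = {1,3}:  v_{1} + v_{3} = v_{5} — sig = (2; 1)
  P = {5,7}:  v_{5} + v_{7} = v_{1} — sig = (2; 1)
  P = {8,9}:  v_{8} + v_{9} = v_{0} — sig = (2; 1)
  P = {0,10}:  v_{0} + v_{10} = v_{1} + v_{4} — sig = (2; 1,1)
  P = {6,8}:  v_{6} + v_{8} = v_{1} + v_{9} — sig = (2; 1,1)
  P = {3,6}:  v_{3} + v_{6} = v_{4} + v_{5} + v_{9} — sig = (2; 1,1,1)
  P = {8,10}:  v_{8} + v_{10} = v_{1} + v_{2} + v_{5} — sig = (2; 1,1,1)
  P = {3,10}:  v_{3} + v_{10} = v_{2} + v_{4} + 2·v_{5} — sig = (2; 1,1,2)
  P = {7,10}:  v_{7} + v_{10} = 2·v_{1} + v_{2} + v_{4} — sig = (2; 1,1,2)
  P = {0,6}:  v_{0} + v_{6} = v_{1} + 2·v_{9} — sig = (2; 1,2)
  P = {2,6}:  v_{2} + v_{6} = 2·v_{4} + v_{7} — sig = (2; 1,2)
  P = {9,10}:  v_{9} + v_{10} = v_{1} + 2·v_{4} — sig = (2; 1,2)
  P = {6,10}:  v_{6} + v_{10} = 2·v_{1} + 3·v_{4} — sig = (2; 2,3)
  P = {0,2,5}:  v_{0} + v_{2} + v_{5} = 0 — sig = (3; —)
  P = {0,1,2}:  v_{0} + v_{1} + v_{2} = v_{7} — sig = (3; 1)
  P = {1,4,9}:  v_{1} + v_{4} + v_{9} = v_{6} — sig = (3; 1)
  P = {2,5,9}:  v_{2} + v_{5} + v_{9} = v_{4} — sig = (3; 1)
  P = {1,2,9}:  v_{1} + v_{2} + v_{9} = v_{4} + v_{7} — sig = (3; 1,1)
  P = {1,2,4,5}:  v_{1} + v_{2} + v_{4} + v_{5} = v_{10} — sig = (4; 1)

so the primitive-relation signature multiset is
[(2; —), (2; —), (2; 1), (2; 1), (2; 1), (2; 1), (2; 1,1), (2; 1,1), (2; 1,1,1), (2; 1,1,1), (2; 1,1,2), (2; 1,1,2), (2; 1,2), (2; 1,2), (2; 1,2), (2; 2,3), (3; —), (3; 1), (3; 1), (3; 1), (3; 1,1), (4; 1)]


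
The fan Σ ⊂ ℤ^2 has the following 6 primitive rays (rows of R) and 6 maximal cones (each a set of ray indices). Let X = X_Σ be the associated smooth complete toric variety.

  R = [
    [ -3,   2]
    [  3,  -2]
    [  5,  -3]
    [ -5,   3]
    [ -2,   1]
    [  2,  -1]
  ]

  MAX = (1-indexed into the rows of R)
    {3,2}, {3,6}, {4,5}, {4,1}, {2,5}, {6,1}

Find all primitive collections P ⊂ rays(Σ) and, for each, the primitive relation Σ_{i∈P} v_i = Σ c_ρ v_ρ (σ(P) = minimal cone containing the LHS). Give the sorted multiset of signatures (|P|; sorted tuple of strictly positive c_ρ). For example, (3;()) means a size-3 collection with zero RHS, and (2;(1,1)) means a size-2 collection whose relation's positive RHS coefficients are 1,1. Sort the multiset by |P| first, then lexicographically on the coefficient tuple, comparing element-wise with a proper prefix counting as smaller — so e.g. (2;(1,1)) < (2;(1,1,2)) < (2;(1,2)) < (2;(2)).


9 collections generate NE(X_Σ); each relation:

  • {1,2}:  v_{1} + v_{2} = 0  so sig = (2;())
  • {3,4}:  v_{3} + v_{4} = 0  so sig = (2;())
  • {5,6}:  v_{5} + v_{6} = 0  so sig = (2;())
  • {1,3}:  v_{1} + v_{3} = v_{6}  so sig = (2;(1))
  • {1,5}:  v_{1} + v_{5} = v_{4}  so sig = (2;(1))
  • {2,4}:  v_{2} + v_{4} = v_{5}  so sig = (2;(1))
  • {2,6}:  v_{2} + v_{6} = v_{3}  so sig = (2;(1))
  • {3,5}:  v_{3} + v_{5} = v_{2}  so sig = (2;(1))
  • {4,6}:  v_{4} + v_{6} = v_{1}  so sig = (2;(1))

so the primitive-relation signature multiset is
    (2;())
    (2;())
    (2;())
    (2;(1))
    (2;(1))
    (2;(1))
    (2;(1))
    (2;(1))
    (2;(1))


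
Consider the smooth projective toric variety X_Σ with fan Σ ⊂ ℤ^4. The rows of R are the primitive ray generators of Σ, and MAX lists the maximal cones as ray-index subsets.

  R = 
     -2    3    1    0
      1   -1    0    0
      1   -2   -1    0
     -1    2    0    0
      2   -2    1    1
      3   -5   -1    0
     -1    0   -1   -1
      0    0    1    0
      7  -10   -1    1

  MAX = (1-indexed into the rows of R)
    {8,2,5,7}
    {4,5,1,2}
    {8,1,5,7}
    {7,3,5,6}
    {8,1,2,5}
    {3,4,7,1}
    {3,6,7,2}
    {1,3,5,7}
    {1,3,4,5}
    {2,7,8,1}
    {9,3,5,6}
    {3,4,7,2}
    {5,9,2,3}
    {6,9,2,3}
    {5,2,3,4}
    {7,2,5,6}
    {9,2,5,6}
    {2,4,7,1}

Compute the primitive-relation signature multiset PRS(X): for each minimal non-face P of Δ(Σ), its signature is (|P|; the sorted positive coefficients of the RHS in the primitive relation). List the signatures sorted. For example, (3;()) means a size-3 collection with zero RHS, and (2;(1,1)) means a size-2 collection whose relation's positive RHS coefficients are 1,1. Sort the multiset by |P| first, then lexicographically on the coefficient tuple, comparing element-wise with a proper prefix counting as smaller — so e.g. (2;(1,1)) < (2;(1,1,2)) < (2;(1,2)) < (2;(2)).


Σ has 14 primitive collections:

  P = {1,6}:  v_{1} + v_{6} = v_{5} + v_{7} — sig = (2;(1,1))
  P = {1,9}:  v_{1} + v_{9} = v_{5} + v_{6} — sig = (2;(1,1))
  P = {3,8}:  v_{3} + v_{8} = v_{5} + v_{7} — sig = (2;(1,1))
  P = {4,6}:  v_{4} + v_{6} = v_{2} + v_{3} — sig = (2;(1,1))
  P = {4,8}:  v_{4} + v_{8} = v_{1} + v_{2} — sig = (2;(1,1))
  P = {8,9}:  v_{8} + v_{9} = v_{2} + 2·v_{5} + v_{6} + v_{7} — sig = (2;(1,1,1,2))
  P = {4,9}:  v_{4} + v_{9} = 2·v_{2} + 2·v_{3} + v_{5} — sig = (2;(1,2,2))
  P = {6,8}:  v_{6} + v_{8} = v_{2} + 2·v_{5} + 2·v_{7} — sig = (2;(1,2,2))
  P = {7,9}:  v_{7} + v_{9} = 2·v_{6} — sig = (2;(2))
  P = {1,2,3}:  v_{1} + v_{2} + v_{3} = 0 — sig = (3;())
  P = {4,5,7}:  v_{4} + v_{5} + v_{7} = 0 — sig = (3;())
  P = {1,2,5,7}:  v_{1} + v_{2} + v_{5} + v_{7} = v_{8} — sig = (4;(1))
  P = {2,3,5,6}:  v_{2} + v_{3} + v_{5} + v_{6} = v_{9} — sig = (4;(1))
  P = {2,3,5,7}:  v_{2} + v_{3} + v_{5} + v_{7} = v_{6} — sig = (4;(1))

so the primitive-relation signature multiset is
    (2;(1,1))
    (2;(1,1))
    (2;(1,1))
    (2;(1,1))
    (2;(1,1))
    (2;(1,1,1,2))
    (2;(1,2,2))
    (2;(1,2,2))
    (2;(2))
    (3;())
    (3;())
    (4;(1))
    (4;(1))
    (4;(1))


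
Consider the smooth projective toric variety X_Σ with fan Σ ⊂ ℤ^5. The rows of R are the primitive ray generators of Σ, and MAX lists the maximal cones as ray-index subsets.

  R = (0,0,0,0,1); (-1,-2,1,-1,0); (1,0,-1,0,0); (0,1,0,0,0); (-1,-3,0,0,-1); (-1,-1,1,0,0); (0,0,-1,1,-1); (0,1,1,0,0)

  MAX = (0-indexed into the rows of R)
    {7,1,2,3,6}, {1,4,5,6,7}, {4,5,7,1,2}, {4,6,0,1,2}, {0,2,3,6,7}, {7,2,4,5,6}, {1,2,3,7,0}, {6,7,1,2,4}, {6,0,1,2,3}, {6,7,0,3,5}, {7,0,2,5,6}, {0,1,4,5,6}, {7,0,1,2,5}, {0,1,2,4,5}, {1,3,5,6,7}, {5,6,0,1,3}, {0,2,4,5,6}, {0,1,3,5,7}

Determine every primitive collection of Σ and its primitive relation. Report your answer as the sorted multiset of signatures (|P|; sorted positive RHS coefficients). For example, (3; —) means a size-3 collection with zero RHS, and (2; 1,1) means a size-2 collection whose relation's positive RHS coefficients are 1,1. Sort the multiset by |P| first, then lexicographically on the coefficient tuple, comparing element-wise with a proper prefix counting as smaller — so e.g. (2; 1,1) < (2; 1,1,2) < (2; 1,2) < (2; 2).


5 collections generate NE(X_Σ); each relation:

  P={3,4}:  v_{3} + v_{4} = v_{1} + v_{6}  ⇒ sig = (2; 1,1)
  P={2,3,5}:  v_{2} + v_{3} + v_{5} = 0  ⇒ sig = (3; —)
  P={0,4,7}:  v_{0} + v_{4} + v_{7} = v_{2} + 2·v_{5}  ⇒ sig = (3; 1,2)
  P={0,1,6,7}:  v_{0} + v_{1} + v_{6} + v_{7} = v_{5}  ⇒ sig = (4; 1)
  P={1,2,5,6}:  v_{1} + v_{2} + v_{5} + v_{6} = v_{4}  ⇒ sig = (4; 1)

Hence PRS(X_Σ) =
{ (2; 1,1),  (3; —),  (3; 1,2),  (4; 1) ×2 }


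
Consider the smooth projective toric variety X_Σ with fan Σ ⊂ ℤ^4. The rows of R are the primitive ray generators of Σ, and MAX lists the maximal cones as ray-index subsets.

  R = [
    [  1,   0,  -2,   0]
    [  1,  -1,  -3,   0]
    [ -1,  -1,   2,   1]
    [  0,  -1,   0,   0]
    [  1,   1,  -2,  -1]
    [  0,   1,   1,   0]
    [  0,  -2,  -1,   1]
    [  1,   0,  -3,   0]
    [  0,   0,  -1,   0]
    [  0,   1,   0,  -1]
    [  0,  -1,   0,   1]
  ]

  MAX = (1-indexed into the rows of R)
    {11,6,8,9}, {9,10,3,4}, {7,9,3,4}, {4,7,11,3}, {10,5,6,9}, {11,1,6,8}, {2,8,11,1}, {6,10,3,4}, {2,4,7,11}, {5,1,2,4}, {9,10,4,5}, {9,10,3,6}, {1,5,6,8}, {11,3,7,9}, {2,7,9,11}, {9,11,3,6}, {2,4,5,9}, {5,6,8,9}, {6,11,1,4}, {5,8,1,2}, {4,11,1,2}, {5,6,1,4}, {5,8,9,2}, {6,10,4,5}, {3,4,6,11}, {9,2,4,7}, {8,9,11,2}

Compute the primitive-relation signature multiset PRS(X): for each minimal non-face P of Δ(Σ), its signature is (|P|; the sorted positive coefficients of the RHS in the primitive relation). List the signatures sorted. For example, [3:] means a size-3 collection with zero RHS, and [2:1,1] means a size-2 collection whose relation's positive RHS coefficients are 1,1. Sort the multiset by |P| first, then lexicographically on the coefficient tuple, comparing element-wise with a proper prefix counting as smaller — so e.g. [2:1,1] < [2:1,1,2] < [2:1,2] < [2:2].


19 minimal non-faces of Δ(Σ) (on 11 rays):

  P = {3,5}:  v_{3} + v_{5} = 0  ⟹  sig = [2:]
  P = {10,11}:  v_{10} + v_{11} = 0  ⟹  sig = [2:]
  P = {1,3}:  v_{1} + v_{3} = v_{11}  ⟹  sig = [2:1]
  P = {1,9}:  v_{1} + v_{9} = v_{8}  ⟹  sig = [2:1]
  P = {1,10}:  v_{1} + v_{10} = v_{5}  ⟹  sig = [2:1]
  P = {2,3}:  v_{2} + v_{3} = v_{7}  ⟹  sig = [2:1]
  P = {2,6}:  v_{2} + v_{6} = v_{1}  ⟹  sig = [2:1]
  P = {4,8}:  v_{4} + v_{8} = v_{2}  ⟹  sig = [2:1]
  P = {5,7}:  v_{5} + v_{7} = v_{2}  ⟹  sig = [2:1]
  P = {5,11}:  v_{5} + v_{11} = v_{1}  ⟹  sig = [2:1]
  P = {6,7}:  v_{6} + v_{7} = v_{11}  ⟹  sig = [2:1]
  P = {1,7}:  v_{1} + v_{7} = v_{2} + v_{11}  ⟹  sig = [2:1,1]
  P = {3,8}:  v_{3} + v_{8} = v_{9} + v_{11}  ⟹  sig = [2:1,1]
  P = {7,10}:  v_{7} + v_{10} = v_{4} + v_{9}  ⟹  sig = [2:1,1]
  P = {8,10}:  v_{8} + v_{10} = v_{5} + v_{9}  ⟹  sig = [2:1,1]
  P = {2,10}:  v_{2} + v_{10} = v_{4} + v_{5} + v_{9}  ⟹  sig = [2:1,1,1]
  P = {7,8}:  v_{7} + v_{8} = v_{2} + v_{9} + v_{11}  ⟹  sig = [2:1,1,1]
  P = {4,6,9}:  v_{4} + v_{6} + v_{9} = 0  ⟹  sig = [3:]
  P = {4,9,11}:  v_{4} + v_{9} + v_{11} = v_{7}  ⟹  sig = [3:1]

so the primitive-relation signature multiset is
    [2:]
    [2:]
    [2:1]
    [2:1]
    [2:1]
    [2:1]
    [2:1]
    [2:1]
    [2:1]
    [2:1]
    [2:1]
    [2:1,1]
    [2:1,1]
    [2:1,1]
    [2:1,1]
    [2:1,1,1]
    [2:1,1,1]
    [3:]
    [3:1]


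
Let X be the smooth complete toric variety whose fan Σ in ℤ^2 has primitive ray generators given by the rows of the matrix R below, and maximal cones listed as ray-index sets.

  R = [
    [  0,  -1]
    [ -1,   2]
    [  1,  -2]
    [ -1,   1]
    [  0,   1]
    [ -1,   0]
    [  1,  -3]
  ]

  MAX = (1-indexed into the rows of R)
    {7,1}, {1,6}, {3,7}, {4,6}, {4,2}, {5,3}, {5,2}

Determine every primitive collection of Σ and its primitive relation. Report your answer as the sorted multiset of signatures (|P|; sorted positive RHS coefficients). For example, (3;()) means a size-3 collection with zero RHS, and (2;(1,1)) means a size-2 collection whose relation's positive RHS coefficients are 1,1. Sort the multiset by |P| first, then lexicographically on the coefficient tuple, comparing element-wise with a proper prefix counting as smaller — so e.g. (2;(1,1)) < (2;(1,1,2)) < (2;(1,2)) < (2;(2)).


14 collections generate NE(X_Σ); each relation:

  {1,5}:  v_{1} + v_{5} = 0 ; sig = (2;())
  {2,3}:  v_{2} + v_{3} = 0 ; sig = (2;())
  {1,2}:  v_{1} + v_{2} = v_{4} ; sig = (2;(1))
  {1,3}:  v_{1} + v_{3} = v_{7} ; sig = (2;(1))
  {1,4}:  v_{1} + v_{4} = v_{6} ; sig = (2;(1))
  {2,7}:  v_{2} + v_{7} = v_{1} ; sig = (2;(1))
  {3,4}:  v_{3} + v_{4} = v_{1} ; sig = (2;(1))
  {4,5}:  v_{4} + v_{5} = v_{2} ; sig = (2;(1))
  {5,6}:  v_{5} + v_{6} = v_{4} ; sig = (2;(1))
  {5,7}:  v_{5} + v_{7} = v_{3} ; sig = (2;(1))
  {2,6}:  v_{2} + v_{6} = 2·v_{4} ; sig = (2;(2))
  {3,6}:  v_{3} + v_{6} = 2·v_{1} ; sig = (2;(2))
  {4,7}:  v_{4} + v_{7} = 2·v_{1} ; sig = (2;(2))
  {6,7}:  v_{6} + v_{7} = 3·v_{1} ; sig = (2;(3))

Sorted signature multiset PRS(X):
    |P|=2: 14 collections, coeffs (), (), (1), (1), (1), (1), (1), (1), (1), (1), (2), (2), (2), (3)


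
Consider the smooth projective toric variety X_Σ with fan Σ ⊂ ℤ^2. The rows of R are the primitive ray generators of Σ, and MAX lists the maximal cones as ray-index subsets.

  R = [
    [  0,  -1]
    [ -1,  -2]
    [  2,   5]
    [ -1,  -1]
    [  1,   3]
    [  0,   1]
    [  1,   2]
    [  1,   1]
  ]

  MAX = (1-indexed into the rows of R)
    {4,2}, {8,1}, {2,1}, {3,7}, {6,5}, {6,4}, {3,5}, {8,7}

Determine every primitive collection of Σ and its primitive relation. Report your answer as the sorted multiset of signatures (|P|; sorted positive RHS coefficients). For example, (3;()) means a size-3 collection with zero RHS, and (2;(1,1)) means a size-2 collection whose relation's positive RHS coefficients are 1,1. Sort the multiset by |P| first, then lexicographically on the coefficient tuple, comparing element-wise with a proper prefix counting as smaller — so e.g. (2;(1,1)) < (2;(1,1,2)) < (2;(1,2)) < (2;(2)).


Minimal non-faces — 20 found among 8 rays, 8 max cones:

  {1,6}:  v_{1} + v_{6} = 0 ; sig = (2;())
  {2,7}:  v_{2} + v_{7} = 0 ; sig = (2;())
  {4,8}:  v_{4} + v_{8} = 0 ; sig = (2;())
  {1,4}:  v_{1} + v_{4} = v_{2} ; sig = (2;(1))
  {1,5}:  v_{1} + v_{5} = v_{7} ; sig = (2;(1))
  {1,7}:  v_{1} + v_{7} = v_{8} ; sig = (2;(1))
  {2,3}:  v_{2} + v_{3} = v_{5} ; sig = (2;(1))
  {2,5}:  v_{2} + v_{5} = v_{6} ; sig = (2;(1))
  {2,6}:  v_{2} + v_{6} = v_{4} ; sig = (2;(1))
  {2,8}:  v_{2} + v_{8} = v_{1} ; sig = (2;(1))
  {4,7}:  v_{4} + v_{7} = v_{6} ; sig = (2;(1))
  {5,7}:  v_{5} + v_{7} = v_{3} ; sig = (2;(1))
  {6,7}:  v_{6} + v_{7} = v_{5} ; sig = (2;(1))
  {6,8}:  v_{6} + v_{8} = v_{7} ; sig = (2;(1))
  {3,4}:  v_{3} + v_{4} = v_{5} + v_{6} ; sig = (2;(1,1))
  {1,3}:  v_{1} + v_{3} = 2·v_{7} ; sig = (2;(2))
  {3,6}:  v_{3} + v_{6} = 2·v_{5} ; sig = (2;(2))
  {4,5}:  v_{4} + v_{5} = 2·v_{6} ; sig = (2;(2))
  {5,8}:  v_{5} + v_{8} = 2·v_{7} ; sig = (2;(2))
  {3,8}:  v_{3} + v_{8} = 3·v_{7} ; sig = (2;(3))

Hence PRS(X_Σ) =
    (2;())
    (2;())
    (2;())
    (2;(1))
    (2;(1))
    (2;(1))
    (2;(1))
    (2;(1))
    (2;(1))
    (2;(1))
    (2;(1))
    (2;(1))
    (2;(1))
    (2;(1))
    (2;(1,1))
    (2;(2))
    (2;(2))
    (2;(2))
    (2;(2))
    (2;(3))


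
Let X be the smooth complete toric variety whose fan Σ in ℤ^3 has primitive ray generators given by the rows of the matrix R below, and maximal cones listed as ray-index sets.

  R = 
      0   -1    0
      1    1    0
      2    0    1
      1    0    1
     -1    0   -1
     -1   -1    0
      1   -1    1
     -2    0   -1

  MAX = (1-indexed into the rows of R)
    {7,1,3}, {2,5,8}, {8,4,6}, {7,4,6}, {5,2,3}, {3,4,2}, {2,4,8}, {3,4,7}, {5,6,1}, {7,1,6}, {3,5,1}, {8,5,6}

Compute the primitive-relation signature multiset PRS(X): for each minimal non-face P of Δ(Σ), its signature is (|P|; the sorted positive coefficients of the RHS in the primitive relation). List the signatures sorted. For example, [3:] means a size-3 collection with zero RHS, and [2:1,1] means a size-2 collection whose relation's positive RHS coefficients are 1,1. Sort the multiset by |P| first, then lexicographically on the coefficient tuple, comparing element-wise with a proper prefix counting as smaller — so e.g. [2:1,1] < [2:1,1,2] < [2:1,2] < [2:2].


Δ(Σ) — 8 vertices, 10 min non-faces:

  {2,6}:  v_{2} + v_{6} = 0  ⇒ sig = [2:]
  {3,8}:  v_{3} + v_{8} = 0  ⇒ sig = [2:]
  {4,5}:  v_{4} + v_{5} = 0  ⇒ sig = [2:]
  {1,4}:  v_{1} + v_{4} = v_{7}  ⇒ sig = [2:1]
  {2,7}:  v_{2} + v_{7} = v_{3}  ⇒ sig = [2:1]
  {3,6}:  v_{3} + v_{6} = v_{7}  ⇒ sig = [2:1]
  {5,7}:  v_{5} + v_{7} = v_{1}  ⇒ sig = [2:1]
  {7,8}:  v_{7} + v_{8} = v_{6}  ⇒ sig = [2:1]
  {1,2}:  v_{1} + v_{2} = v_{3} + v_{5}  ⇒ sig = [2:1,1]
  {1,8}:  v_{1} + v_{8} = v_{5} + v_{6}  ⇒ sig = [2:1,1]

Signatures (|P|; sorted positive RHS coefficients), sorted:
    |P|=2: 10 collections, coeffs (), (), (), (1), (1), (1), (1), (1), (1,1), (1,1)


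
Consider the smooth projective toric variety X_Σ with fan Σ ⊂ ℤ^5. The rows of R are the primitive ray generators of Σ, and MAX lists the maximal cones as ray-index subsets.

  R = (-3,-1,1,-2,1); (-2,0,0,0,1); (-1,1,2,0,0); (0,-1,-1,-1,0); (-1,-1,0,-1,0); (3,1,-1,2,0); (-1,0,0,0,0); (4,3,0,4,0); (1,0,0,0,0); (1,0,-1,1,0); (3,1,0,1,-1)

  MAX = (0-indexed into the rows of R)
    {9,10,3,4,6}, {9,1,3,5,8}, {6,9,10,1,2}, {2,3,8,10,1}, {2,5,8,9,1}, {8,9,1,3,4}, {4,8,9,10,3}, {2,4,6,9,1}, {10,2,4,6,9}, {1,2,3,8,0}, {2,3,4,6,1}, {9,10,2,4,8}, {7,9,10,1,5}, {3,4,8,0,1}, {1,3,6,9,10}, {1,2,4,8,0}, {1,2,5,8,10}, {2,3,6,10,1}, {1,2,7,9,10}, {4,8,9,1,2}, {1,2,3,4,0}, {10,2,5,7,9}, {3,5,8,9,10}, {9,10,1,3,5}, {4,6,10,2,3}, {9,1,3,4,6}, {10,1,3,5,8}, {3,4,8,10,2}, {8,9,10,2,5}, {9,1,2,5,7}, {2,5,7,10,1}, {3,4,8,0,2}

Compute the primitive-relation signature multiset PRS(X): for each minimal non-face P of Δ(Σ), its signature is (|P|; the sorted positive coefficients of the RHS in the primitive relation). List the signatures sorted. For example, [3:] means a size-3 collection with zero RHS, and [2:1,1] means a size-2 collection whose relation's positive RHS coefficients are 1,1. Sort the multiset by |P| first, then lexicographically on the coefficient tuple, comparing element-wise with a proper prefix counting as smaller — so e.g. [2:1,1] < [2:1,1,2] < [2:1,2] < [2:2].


Σ has 18 primitive collections:

  P = {6,8}:  v_{6} + v_{8} = 0 — sig = [2:]
  P = {4,5}:  v_{4} + v_{5} = v_{8} + v_{9} — sig = [2:1,1]
  P = {0,9}:  v_{0} + v_{9} = v_{1} + v_{4} + v_{8} — sig = [2:1,1,1]
  P = {0,10}:  v_{0} + v_{10} = v_{2} + v_{3} + v_{8} — sig = [2:1,1,1]
  P = {3,7}:  v_{3} + v_{7} = v_{1} + v_{5} + v_{10} — sig = [2:1,1,1]
  P = {4,7}:  v_{4} + v_{7} = v_{2} + v_{5} + v_{9} — sig = [2:1,1,1]
  P = {5,6}:  v_{5} + v_{6} = v_{1} + v_{9} + v_{10} — sig = [2:1,1,1]
  P = {0,6}:  v_{0} + v_{6} = v_{1} + v_{2} + v_{3} + v_{4} — sig = [2:1,1,1,1]
  P = {0,7}:  v_{0} + v_{7} = v_{1} + v_{2} + v_{5} + v_{8} — sig = [2:1,1,1,1]
  P = {0,5}:  v_{0} + v_{5} = v_{1} + 2·v_{8} — sig = [2:1,2]
  P = {7,8}:  v_{7} + v_{8} = v_{2} + 2·v_{5} — sig = [2:1,2]
  P = {6,7}:  v_{6} + v_{7} = 2·v_{1} + v_{2} + 2·v_{9} + 2·v_{10} — sig = [2:1,2,2,2]
  P = {1,4,10}:  v_{1} + v_{4} + v_{10} = 0 — sig = [3:]
  P = {2,3,9}:  v_{2} + v_{3} + v_{9} = 0 — sig = [3:]
  P = {2,3,5}:  v_{2} + v_{3} + v_{5} = v_{1} + v_{8} + v_{10} — sig = [3:1,1,1]
  P = {1,8,9,10}:  v_{1} + v_{8} + v_{9} + v_{10} = v_{5} — sig = [4:1]
  P = {1,2,3,4,8}:  v_{1} + v_{2} + v_{3} + v_{4} + v_{8} = v_{0} — sig = [5:1]
  P = {1,2,5,9,10}:  v_{1} + v_{2} + v_{5} + v_{9} + v_{10} = v_{7} — sig = [5:1]

Hence PRS(X_Σ) =
{ [2:],  [2:1,1],  [2:1,1,1] ×5,  [2:1,1,1,1] ×2,  [2:1,2] ×2,  [2:1,2,2,2],  [3:] ×2,  [3:1,1,1],  [4:1],  [5:1] ×2 }


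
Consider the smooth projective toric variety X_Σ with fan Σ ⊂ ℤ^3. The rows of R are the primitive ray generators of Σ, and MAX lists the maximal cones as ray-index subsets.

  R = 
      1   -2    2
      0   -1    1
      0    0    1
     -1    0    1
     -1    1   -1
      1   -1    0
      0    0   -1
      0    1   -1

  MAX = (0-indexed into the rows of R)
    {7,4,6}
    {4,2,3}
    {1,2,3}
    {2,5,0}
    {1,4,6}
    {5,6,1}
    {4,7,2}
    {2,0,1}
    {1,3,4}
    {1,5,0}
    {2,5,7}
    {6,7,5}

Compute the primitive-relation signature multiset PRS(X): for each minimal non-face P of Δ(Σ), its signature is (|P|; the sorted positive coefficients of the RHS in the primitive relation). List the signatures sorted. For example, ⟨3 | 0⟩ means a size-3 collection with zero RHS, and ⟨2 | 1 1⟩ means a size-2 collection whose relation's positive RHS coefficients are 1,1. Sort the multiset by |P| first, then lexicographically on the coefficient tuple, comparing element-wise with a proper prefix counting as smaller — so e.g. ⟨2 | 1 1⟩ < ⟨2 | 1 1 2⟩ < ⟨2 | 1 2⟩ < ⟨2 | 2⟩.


Minimal non-faces — 12 found among 8 rays, 12 max cones:

  P={1,7}:  v_{1} + v_{7} = 0  ⟹  sig = ⟨2 | 0⟩
  P={2,6}:  v_{2} + v_{6} = 0  ⟹  sig = ⟨2 | 0⟩
  P={0,4}:  v_{0} + v_{4} = v_{1}  ⟹  sig = ⟨2 | 1⟩
  P={3,5}:  v_{3} + v_{5} = v_{1}  ⟹  sig = ⟨2 | 1⟩
  P={4,5}:  v_{4} + v_{5} = v_{6}  ⟹  sig = ⟨2 | 1⟩
  P={0,6}:  v_{0} + v_{6} = v_{1} + v_{5}  ⟹  sig = ⟨2 | 1 1⟩
  P={0,7}:  v_{0} + v_{7} = v_{2} + v_{5}  ⟹  sig = ⟨2 | 1 1⟩
  P={3,6}:  v_{3} + v_{6} = v_{1} + v_{4}  ⟹  sig = ⟨2 | 1 1⟩
  P={3,7}:  v_{3} + v_{7} = v_{2} + v_{4}  ⟹  sig = ⟨2 | 1 1⟩
  P={0,3}:  v_{0} + v_{3} = 2·v_{1} + v_{2}  ⟹  sig = ⟨2 | 1 2⟩
  P={1,2,4}:  v_{1} + v_{2} + v_{4} = v_{3}  ⟹  sig = ⟨3 | 1⟩
  P={1,2,5}:  v_{1} + v_{2} + v_{5} = v_{0}  ⟹  sig = ⟨3 | 1⟩

so the primitive-relation signature multiset is
{ ⟨2 | 0⟩ ×2,  ⟨2 | 1⟩ ×3,  ⟨2 | 1 1⟩ ×4,  ⟨2 | 1 2⟩,  ⟨3 | 1⟩ ×2 }
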